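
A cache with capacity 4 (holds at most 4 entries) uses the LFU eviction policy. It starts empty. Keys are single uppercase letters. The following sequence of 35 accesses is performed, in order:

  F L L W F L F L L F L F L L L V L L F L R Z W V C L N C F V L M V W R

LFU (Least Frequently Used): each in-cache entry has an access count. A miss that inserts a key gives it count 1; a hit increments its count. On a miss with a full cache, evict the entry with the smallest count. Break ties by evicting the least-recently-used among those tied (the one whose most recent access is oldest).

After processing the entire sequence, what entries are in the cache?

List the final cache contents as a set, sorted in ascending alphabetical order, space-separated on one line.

Answer: C F L R

Derivation:
LFU simulation (capacity=4):
  1. access F: MISS. Cache: [F(c=1)]
  2. access L: MISS. Cache: [F(c=1) L(c=1)]
  3. access L: HIT, count now 2. Cache: [F(c=1) L(c=2)]
  4. access W: MISS. Cache: [F(c=1) W(c=1) L(c=2)]
  5. access F: HIT, count now 2. Cache: [W(c=1) L(c=2) F(c=2)]
  6. access L: HIT, count now 3. Cache: [W(c=1) F(c=2) L(c=3)]
  7. access F: HIT, count now 3. Cache: [W(c=1) L(c=3) F(c=3)]
  8. access L: HIT, count now 4. Cache: [W(c=1) F(c=3) L(c=4)]
  9. access L: HIT, count now 5. Cache: [W(c=1) F(c=3) L(c=5)]
  10. access F: HIT, count now 4. Cache: [W(c=1) F(c=4) L(c=5)]
  11. access L: HIT, count now 6. Cache: [W(c=1) F(c=4) L(c=6)]
  12. access F: HIT, count now 5. Cache: [W(c=1) F(c=5) L(c=6)]
  13. access L: HIT, count now 7. Cache: [W(c=1) F(c=5) L(c=7)]
  14. access L: HIT, count now 8. Cache: [W(c=1) F(c=5) L(c=8)]
  15. access L: HIT, count now 9. Cache: [W(c=1) F(c=5) L(c=9)]
  16. access V: MISS. Cache: [W(c=1) V(c=1) F(c=5) L(c=9)]
  17. access L: HIT, count now 10. Cache: [W(c=1) V(c=1) F(c=5) L(c=10)]
  18. access L: HIT, count now 11. Cache: [W(c=1) V(c=1) F(c=5) L(c=11)]
  19. access F: HIT, count now 6. Cache: [W(c=1) V(c=1) F(c=6) L(c=11)]
  20. access L: HIT, count now 12. Cache: [W(c=1) V(c=1) F(c=6) L(c=12)]
  21. access R: MISS, evict W(c=1). Cache: [V(c=1) R(c=1) F(c=6) L(c=12)]
  22. access Z: MISS, evict V(c=1). Cache: [R(c=1) Z(c=1) F(c=6) L(c=12)]
  23. access W: MISS, evict R(c=1). Cache: [Z(c=1) W(c=1) F(c=6) L(c=12)]
  24. access V: MISS, evict Z(c=1). Cache: [W(c=1) V(c=1) F(c=6) L(c=12)]
  25. access C: MISS, evict W(c=1). Cache: [V(c=1) C(c=1) F(c=6) L(c=12)]
  26. access L: HIT, count now 13. Cache: [V(c=1) C(c=1) F(c=6) L(c=13)]
  27. access N: MISS, evict V(c=1). Cache: [C(c=1) N(c=1) F(c=6) L(c=13)]
  28. access C: HIT, count now 2. Cache: [N(c=1) C(c=2) F(c=6) L(c=13)]
  29. access F: HIT, count now 7. Cache: [N(c=1) C(c=2) F(c=7) L(c=13)]
  30. access V: MISS, evict N(c=1). Cache: [V(c=1) C(c=2) F(c=7) L(c=13)]
  31. access L: HIT, count now 14. Cache: [V(c=1) C(c=2) F(c=7) L(c=14)]
  32. access M: MISS, evict V(c=1). Cache: [M(c=1) C(c=2) F(c=7) L(c=14)]
  33. access V: MISS, evict M(c=1). Cache: [V(c=1) C(c=2) F(c=7) L(c=14)]
  34. access W: MISS, evict V(c=1). Cache: [W(c=1) C(c=2) F(c=7) L(c=14)]
  35. access R: MISS, evict W(c=1). Cache: [R(c=1) C(c=2) F(c=7) L(c=14)]
Total: 20 hits, 15 misses, 11 evictions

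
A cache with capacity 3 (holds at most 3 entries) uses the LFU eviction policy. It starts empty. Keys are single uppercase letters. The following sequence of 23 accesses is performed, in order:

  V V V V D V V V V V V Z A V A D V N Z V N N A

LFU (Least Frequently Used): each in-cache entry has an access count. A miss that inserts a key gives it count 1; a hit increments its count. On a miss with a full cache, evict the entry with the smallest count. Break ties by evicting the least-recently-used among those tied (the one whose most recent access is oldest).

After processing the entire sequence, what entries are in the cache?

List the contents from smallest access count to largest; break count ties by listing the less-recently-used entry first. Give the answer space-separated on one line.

LFU simulation (capacity=3):
  1. access V: MISS. Cache: [V(c=1)]
  2. access V: HIT, count now 2. Cache: [V(c=2)]
  3. access V: HIT, count now 3. Cache: [V(c=3)]
  4. access V: HIT, count now 4. Cache: [V(c=4)]
  5. access D: MISS. Cache: [D(c=1) V(c=4)]
  6. access V: HIT, count now 5. Cache: [D(c=1) V(c=5)]
  7. access V: HIT, count now 6. Cache: [D(c=1) V(c=6)]
  8. access V: HIT, count now 7. Cache: [D(c=1) V(c=7)]
  9. access V: HIT, count now 8. Cache: [D(c=1) V(c=8)]
  10. access V: HIT, count now 9. Cache: [D(c=1) V(c=9)]
  11. access V: HIT, count now 10. Cache: [D(c=1) V(c=10)]
  12. access Z: MISS. Cache: [D(c=1) Z(c=1) V(c=10)]
  13. access A: MISS, evict D(c=1). Cache: [Z(c=1) A(c=1) V(c=10)]
  14. access V: HIT, count now 11. Cache: [Z(c=1) A(c=1) V(c=11)]
  15. access A: HIT, count now 2. Cache: [Z(c=1) A(c=2) V(c=11)]
  16. access D: MISS, evict Z(c=1). Cache: [D(c=1) A(c=2) V(c=11)]
  17. access V: HIT, count now 12. Cache: [D(c=1) A(c=2) V(c=12)]
  18. access N: MISS, evict D(c=1). Cache: [N(c=1) A(c=2) V(c=12)]
  19. access Z: MISS, evict N(c=1). Cache: [Z(c=1) A(c=2) V(c=12)]
  20. access V: HIT, count now 13. Cache: [Z(c=1) A(c=2) V(c=13)]
  21. access N: MISS, evict Z(c=1). Cache: [N(c=1) A(c=2) V(c=13)]
  22. access N: HIT, count now 2. Cache: [A(c=2) N(c=2) V(c=13)]
  23. access A: HIT, count now 3. Cache: [N(c=2) A(c=3) V(c=13)]
Total: 15 hits, 8 misses, 5 evictions

Answer: N A V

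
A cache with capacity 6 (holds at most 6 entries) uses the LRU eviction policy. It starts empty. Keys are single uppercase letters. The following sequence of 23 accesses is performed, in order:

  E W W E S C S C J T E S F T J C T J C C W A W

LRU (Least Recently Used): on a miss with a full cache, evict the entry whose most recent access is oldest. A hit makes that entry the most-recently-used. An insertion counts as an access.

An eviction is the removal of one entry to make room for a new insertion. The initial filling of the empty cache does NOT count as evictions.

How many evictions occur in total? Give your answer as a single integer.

Answer: 3

Derivation:
LRU simulation (capacity=6):
  1. access E: MISS. Cache (LRU->MRU): [E]
  2. access W: MISS. Cache (LRU->MRU): [E W]
  3. access W: HIT. Cache (LRU->MRU): [E W]
  4. access E: HIT. Cache (LRU->MRU): [W E]
  5. access S: MISS. Cache (LRU->MRU): [W E S]
  6. access C: MISS. Cache (LRU->MRU): [W E S C]
  7. access S: HIT. Cache (LRU->MRU): [W E C S]
  8. access C: HIT. Cache (LRU->MRU): [W E S C]
  9. access J: MISS. Cache (LRU->MRU): [W E S C J]
  10. access T: MISS. Cache (LRU->MRU): [W E S C J T]
  11. access E: HIT. Cache (LRU->MRU): [W S C J T E]
  12. access S: HIT. Cache (LRU->MRU): [W C J T E S]
  13. access F: MISS, evict W. Cache (LRU->MRU): [C J T E S F]
  14. access T: HIT. Cache (LRU->MRU): [C J E S F T]
  15. access J: HIT. Cache (LRU->MRU): [C E S F T J]
  16. access C: HIT. Cache (LRU->MRU): [E S F T J C]
  17. access T: HIT. Cache (LRU->MRU): [E S F J C T]
  18. access J: HIT. Cache (LRU->MRU): [E S F C T J]
  19. access C: HIT. Cache (LRU->MRU): [E S F T J C]
  20. access C: HIT. Cache (LRU->MRU): [E S F T J C]
  21. access W: MISS, evict E. Cache (LRU->MRU): [S F T J C W]
  22. access A: MISS, evict S. Cache (LRU->MRU): [F T J C W A]
  23. access W: HIT. Cache (LRU->MRU): [F T J C A W]
Total: 14 hits, 9 misses, 3 evictions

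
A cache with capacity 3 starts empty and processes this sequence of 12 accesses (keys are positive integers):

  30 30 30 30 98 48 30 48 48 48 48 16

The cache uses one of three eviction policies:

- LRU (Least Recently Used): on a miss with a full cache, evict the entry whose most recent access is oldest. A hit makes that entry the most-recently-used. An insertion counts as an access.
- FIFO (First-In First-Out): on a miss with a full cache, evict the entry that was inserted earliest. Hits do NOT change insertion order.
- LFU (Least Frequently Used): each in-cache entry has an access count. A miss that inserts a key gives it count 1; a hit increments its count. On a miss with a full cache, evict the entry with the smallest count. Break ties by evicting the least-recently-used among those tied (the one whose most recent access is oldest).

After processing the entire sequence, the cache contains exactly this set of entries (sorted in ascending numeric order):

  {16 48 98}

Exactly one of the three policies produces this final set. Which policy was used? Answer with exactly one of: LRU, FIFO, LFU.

Answer: FIFO

Derivation:
Simulating under each policy and comparing final sets:
  LRU: final set = {16 30 48} -> differs
  FIFO: final set = {16 48 98} -> MATCHES target
  LFU: final set = {16 30 48} -> differs
Only FIFO produces the target set.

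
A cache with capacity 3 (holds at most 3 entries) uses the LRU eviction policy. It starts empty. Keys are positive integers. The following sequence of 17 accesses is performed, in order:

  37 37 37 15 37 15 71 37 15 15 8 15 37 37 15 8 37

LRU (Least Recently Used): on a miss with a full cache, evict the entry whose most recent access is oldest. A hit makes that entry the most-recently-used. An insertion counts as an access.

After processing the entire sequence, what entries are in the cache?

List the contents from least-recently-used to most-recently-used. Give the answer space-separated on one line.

Answer: 15 8 37

Derivation:
LRU simulation (capacity=3):
  1. access 37: MISS. Cache (LRU->MRU): [37]
  2. access 37: HIT. Cache (LRU->MRU): [37]
  3. access 37: HIT. Cache (LRU->MRU): [37]
  4. access 15: MISS. Cache (LRU->MRU): [37 15]
  5. access 37: HIT. Cache (LRU->MRU): [15 37]
  6. access 15: HIT. Cache (LRU->MRU): [37 15]
  7. access 71: MISS. Cache (LRU->MRU): [37 15 71]
  8. access 37: HIT. Cache (LRU->MRU): [15 71 37]
  9. access 15: HIT. Cache (LRU->MRU): [71 37 15]
  10. access 15: HIT. Cache (LRU->MRU): [71 37 15]
  11. access 8: MISS, evict 71. Cache (LRU->MRU): [37 15 8]
  12. access 15: HIT. Cache (LRU->MRU): [37 8 15]
  13. access 37: HIT. Cache (LRU->MRU): [8 15 37]
  14. access 37: HIT. Cache (LRU->MRU): [8 15 37]
  15. access 15: HIT. Cache (LRU->MRU): [8 37 15]
  16. access 8: HIT. Cache (LRU->MRU): [37 15 8]
  17. access 37: HIT. Cache (LRU->MRU): [15 8 37]
Total: 13 hits, 4 misses, 1 evictions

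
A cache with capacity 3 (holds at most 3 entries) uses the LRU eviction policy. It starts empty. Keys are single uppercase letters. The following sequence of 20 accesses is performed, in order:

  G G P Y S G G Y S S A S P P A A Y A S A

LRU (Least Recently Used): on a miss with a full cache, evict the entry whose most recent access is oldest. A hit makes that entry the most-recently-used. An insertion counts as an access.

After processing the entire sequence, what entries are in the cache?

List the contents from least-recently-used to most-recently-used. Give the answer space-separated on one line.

Answer: Y S A

Derivation:
LRU simulation (capacity=3):
  1. access G: MISS. Cache (LRU->MRU): [G]
  2. access G: HIT. Cache (LRU->MRU): [G]
  3. access P: MISS. Cache (LRU->MRU): [G P]
  4. access Y: MISS. Cache (LRU->MRU): [G P Y]
  5. access S: MISS, evict G. Cache (LRU->MRU): [P Y S]
  6. access G: MISS, evict P. Cache (LRU->MRU): [Y S G]
  7. access G: HIT. Cache (LRU->MRU): [Y S G]
  8. access Y: HIT. Cache (LRU->MRU): [S G Y]
  9. access S: HIT. Cache (LRU->MRU): [G Y S]
  10. access S: HIT. Cache (LRU->MRU): [G Y S]
  11. access A: MISS, evict G. Cache (LRU->MRU): [Y S A]
  12. access S: HIT. Cache (LRU->MRU): [Y A S]
  13. access P: MISS, evict Y. Cache (LRU->MRU): [A S P]
  14. access P: HIT. Cache (LRU->MRU): [A S P]
  15. access A: HIT. Cache (LRU->MRU): [S P A]
  16. access A: HIT. Cache (LRU->MRU): [S P A]
  17. access Y: MISS, evict S. Cache (LRU->MRU): [P A Y]
  18. access A: HIT. Cache (LRU->MRU): [P Y A]
  19. access S: MISS, evict P. Cache (LRU->MRU): [Y A S]
  20. access A: HIT. Cache (LRU->MRU): [Y S A]
Total: 11 hits, 9 misses, 6 evictions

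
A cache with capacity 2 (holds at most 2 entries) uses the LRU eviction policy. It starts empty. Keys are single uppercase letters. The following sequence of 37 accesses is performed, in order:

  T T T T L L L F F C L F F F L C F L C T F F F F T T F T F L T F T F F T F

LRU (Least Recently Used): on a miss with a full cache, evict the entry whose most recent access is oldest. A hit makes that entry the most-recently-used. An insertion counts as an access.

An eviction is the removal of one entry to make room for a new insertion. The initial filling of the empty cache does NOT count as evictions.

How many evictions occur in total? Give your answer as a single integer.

LRU simulation (capacity=2):
  1. access T: MISS. Cache (LRU->MRU): [T]
  2. access T: HIT. Cache (LRU->MRU): [T]
  3. access T: HIT. Cache (LRU->MRU): [T]
  4. access T: HIT. Cache (LRU->MRU): [T]
  5. access L: MISS. Cache (LRU->MRU): [T L]
  6. access L: HIT. Cache (LRU->MRU): [T L]
  7. access L: HIT. Cache (LRU->MRU): [T L]
  8. access F: MISS, evict T. Cache (LRU->MRU): [L F]
  9. access F: HIT. Cache (LRU->MRU): [L F]
  10. access C: MISS, evict L. Cache (LRU->MRU): [F C]
  11. access L: MISS, evict F. Cache (LRU->MRU): [C L]
  12. access F: MISS, evict C. Cache (LRU->MRU): [L F]
  13. access F: HIT. Cache (LRU->MRU): [L F]
  14. access F: HIT. Cache (LRU->MRU): [L F]
  15. access L: HIT. Cache (LRU->MRU): [F L]
  16. access C: MISS, evict F. Cache (LRU->MRU): [L C]
  17. access F: MISS, evict L. Cache (LRU->MRU): [C F]
  18. access L: MISS, evict C. Cache (LRU->MRU): [F L]
  19. access C: MISS, evict F. Cache (LRU->MRU): [L C]
  20. access T: MISS, evict L. Cache (LRU->MRU): [C T]
  21. access F: MISS, evict C. Cache (LRU->MRU): [T F]
  22. access F: HIT. Cache (LRU->MRU): [T F]
  23. access F: HIT. Cache (LRU->MRU): [T F]
  24. access F: HIT. Cache (LRU->MRU): [T F]
  25. access T: HIT. Cache (LRU->MRU): [F T]
  26. access T: HIT. Cache (LRU->MRU): [F T]
  27. access F: HIT. Cache (LRU->MRU): [T F]
  28. access T: HIT. Cache (LRU->MRU): [F T]
  29. access F: HIT. Cache (LRU->MRU): [T F]
  30. access L: MISS, evict T. Cache (LRU->MRU): [F L]
  31. access T: MISS, evict F. Cache (LRU->MRU): [L T]
  32. access F: MISS, evict L. Cache (LRU->MRU): [T F]
  33. access T: HIT. Cache (LRU->MRU): [F T]
  34. access F: HIT. Cache (LRU->MRU): [T F]
  35. access F: HIT. Cache (LRU->MRU): [T F]
  36. access T: HIT. Cache (LRU->MRU): [F T]
  37. access F: HIT. Cache (LRU->MRU): [T F]
Total: 22 hits, 15 misses, 13 evictions

Answer: 13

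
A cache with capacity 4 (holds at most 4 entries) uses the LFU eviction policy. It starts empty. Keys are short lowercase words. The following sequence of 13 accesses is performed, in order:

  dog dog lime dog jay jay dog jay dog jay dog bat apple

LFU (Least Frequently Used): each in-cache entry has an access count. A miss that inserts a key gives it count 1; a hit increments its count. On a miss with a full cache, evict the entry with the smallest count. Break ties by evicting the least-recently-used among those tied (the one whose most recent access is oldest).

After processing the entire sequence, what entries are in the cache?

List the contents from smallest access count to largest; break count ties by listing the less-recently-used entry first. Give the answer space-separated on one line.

Answer: bat apple jay dog

Derivation:
LFU simulation (capacity=4):
  1. access dog: MISS. Cache: [dog(c=1)]
  2. access dog: HIT, count now 2. Cache: [dog(c=2)]
  3. access lime: MISS. Cache: [lime(c=1) dog(c=2)]
  4. access dog: HIT, count now 3. Cache: [lime(c=1) dog(c=3)]
  5. access jay: MISS. Cache: [lime(c=1) jay(c=1) dog(c=3)]
  6. access jay: HIT, count now 2. Cache: [lime(c=1) jay(c=2) dog(c=3)]
  7. access dog: HIT, count now 4. Cache: [lime(c=1) jay(c=2) dog(c=4)]
  8. access jay: HIT, count now 3. Cache: [lime(c=1) jay(c=3) dog(c=4)]
  9. access dog: HIT, count now 5. Cache: [lime(c=1) jay(c=3) dog(c=5)]
  10. access jay: HIT, count now 4. Cache: [lime(c=1) jay(c=4) dog(c=5)]
  11. access dog: HIT, count now 6. Cache: [lime(c=1) jay(c=4) dog(c=6)]
  12. access bat: MISS. Cache: [lime(c=1) bat(c=1) jay(c=4) dog(c=6)]
  13. access apple: MISS, evict lime(c=1). Cache: [bat(c=1) apple(c=1) jay(c=4) dog(c=6)]
Total: 8 hits, 5 misses, 1 evictions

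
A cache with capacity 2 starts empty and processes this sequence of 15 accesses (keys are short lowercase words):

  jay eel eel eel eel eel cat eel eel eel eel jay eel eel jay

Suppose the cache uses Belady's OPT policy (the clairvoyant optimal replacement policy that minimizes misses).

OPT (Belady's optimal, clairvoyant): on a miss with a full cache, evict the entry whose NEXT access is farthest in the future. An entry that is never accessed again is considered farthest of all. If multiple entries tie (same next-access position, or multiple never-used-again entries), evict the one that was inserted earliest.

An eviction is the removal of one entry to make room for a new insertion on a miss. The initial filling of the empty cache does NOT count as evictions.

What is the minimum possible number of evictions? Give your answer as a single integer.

OPT (Belady) simulation (capacity=2):
  1. access jay: MISS. Cache: [jay]
  2. access eel: MISS. Cache: [jay eel]
  3. access eel: HIT. Next use of eel: step 4. Cache: [jay eel]
  4. access eel: HIT. Next use of eel: step 5. Cache: [jay eel]
  5. access eel: HIT. Next use of eel: step 6. Cache: [jay eel]
  6. access eel: HIT. Next use of eel: step 8. Cache: [jay eel]
  7. access cat: MISS, evict jay (next use: step 12). Cache: [eel cat]
  8. access eel: HIT. Next use of eel: step 9. Cache: [eel cat]
  9. access eel: HIT. Next use of eel: step 10. Cache: [eel cat]
  10. access eel: HIT. Next use of eel: step 11. Cache: [eel cat]
  11. access eel: HIT. Next use of eel: step 13. Cache: [eel cat]
  12. access jay: MISS, evict cat (next use: never). Cache: [eel jay]
  13. access eel: HIT. Next use of eel: step 14. Cache: [eel jay]
  14. access eel: HIT. Next use of eel: never. Cache: [eel jay]
  15. access jay: HIT. Next use of jay: never. Cache: [eel jay]
Total: 11 hits, 4 misses, 2 evictions

Answer: 2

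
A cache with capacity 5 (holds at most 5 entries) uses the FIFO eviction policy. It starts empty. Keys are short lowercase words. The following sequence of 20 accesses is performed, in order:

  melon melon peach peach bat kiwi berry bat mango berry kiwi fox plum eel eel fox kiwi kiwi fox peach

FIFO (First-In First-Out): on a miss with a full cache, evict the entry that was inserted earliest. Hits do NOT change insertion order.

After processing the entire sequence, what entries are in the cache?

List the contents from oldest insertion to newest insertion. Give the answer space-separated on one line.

FIFO simulation (capacity=5):
  1. access melon: MISS. Cache (old->new): [melon]
  2. access melon: HIT. Cache (old->new): [melon]
  3. access peach: MISS. Cache (old->new): [melon peach]
  4. access peach: HIT. Cache (old->new): [melon peach]
  5. access bat: MISS. Cache (old->new): [melon peach bat]
  6. access kiwi: MISS. Cache (old->new): [melon peach bat kiwi]
  7. access berry: MISS. Cache (old->new): [melon peach bat kiwi berry]
  8. access bat: HIT. Cache (old->new): [melon peach bat kiwi berry]
  9. access mango: MISS, evict melon. Cache (old->new): [peach bat kiwi berry mango]
  10. access berry: HIT. Cache (old->new): [peach bat kiwi berry mango]
  11. access kiwi: HIT. Cache (old->new): [peach bat kiwi berry mango]
  12. access fox: MISS, evict peach. Cache (old->new): [bat kiwi berry mango fox]
  13. access plum: MISS, evict bat. Cache (old->new): [kiwi berry mango fox plum]
  14. access eel: MISS, evict kiwi. Cache (old->new): [berry mango fox plum eel]
  15. access eel: HIT. Cache (old->new): [berry mango fox plum eel]
  16. access fox: HIT. Cache (old->new): [berry mango fox plum eel]
  17. access kiwi: MISS, evict berry. Cache (old->new): [mango fox plum eel kiwi]
  18. access kiwi: HIT. Cache (old->new): [mango fox plum eel kiwi]
  19. access fox: HIT. Cache (old->new): [mango fox plum eel kiwi]
  20. access peach: MISS, evict mango. Cache (old->new): [fox plum eel kiwi peach]
Total: 9 hits, 11 misses, 6 evictions

Answer: fox plum eel kiwi peach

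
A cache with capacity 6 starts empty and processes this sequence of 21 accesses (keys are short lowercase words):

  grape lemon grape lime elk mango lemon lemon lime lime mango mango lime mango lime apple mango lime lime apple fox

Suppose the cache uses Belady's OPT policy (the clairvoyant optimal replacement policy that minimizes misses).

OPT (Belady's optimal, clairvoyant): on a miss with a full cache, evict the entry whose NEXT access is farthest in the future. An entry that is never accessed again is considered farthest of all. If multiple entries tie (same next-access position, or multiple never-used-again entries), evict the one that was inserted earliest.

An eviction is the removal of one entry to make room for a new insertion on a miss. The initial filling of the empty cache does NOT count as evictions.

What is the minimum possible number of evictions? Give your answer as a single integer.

OPT (Belady) simulation (capacity=6):
  1. access grape: MISS. Cache: [grape]
  2. access lemon: MISS. Cache: [grape lemon]
  3. access grape: HIT. Next use of grape: never. Cache: [grape lemon]
  4. access lime: MISS. Cache: [grape lemon lime]
  5. access elk: MISS. Cache: [grape lemon lime elk]
  6. access mango: MISS. Cache: [grape lemon lime elk mango]
  7. access lemon: HIT. Next use of lemon: step 8. Cache: [grape lemon lime elk mango]
  8. access lemon: HIT. Next use of lemon: never. Cache: [grape lemon lime elk mango]
  9. access lime: HIT. Next use of lime: step 10. Cache: [grape lemon lime elk mango]
  10. access lime: HIT. Next use of lime: step 13. Cache: [grape lemon lime elk mango]
  11. access mango: HIT. Next use of mango: step 12. Cache: [grape lemon lime elk mango]
  12. access mango: HIT. Next use of mango: step 14. Cache: [grape lemon lime elk mango]
  13. access lime: HIT. Next use of lime: step 15. Cache: [grape lemon lime elk mango]
  14. access mango: HIT. Next use of mango: step 17. Cache: [grape lemon lime elk mango]
  15. access lime: HIT. Next use of lime: step 18. Cache: [grape lemon lime elk mango]
  16. access apple: MISS. Cache: [grape lemon lime elk mango apple]
  17. access mango: HIT. Next use of mango: never. Cache: [grape lemon lime elk mango apple]
  18. access lime: HIT. Next use of lime: step 19. Cache: [grape lemon lime elk mango apple]
  19. access lime: HIT. Next use of lime: never. Cache: [grape lemon lime elk mango apple]
  20. access apple: HIT. Next use of apple: never. Cache: [grape lemon lime elk mango apple]
  21. access fox: MISS, evict grape (next use: never). Cache: [lemon lime elk mango apple fox]
Total: 14 hits, 7 misses, 1 evictions

Answer: 1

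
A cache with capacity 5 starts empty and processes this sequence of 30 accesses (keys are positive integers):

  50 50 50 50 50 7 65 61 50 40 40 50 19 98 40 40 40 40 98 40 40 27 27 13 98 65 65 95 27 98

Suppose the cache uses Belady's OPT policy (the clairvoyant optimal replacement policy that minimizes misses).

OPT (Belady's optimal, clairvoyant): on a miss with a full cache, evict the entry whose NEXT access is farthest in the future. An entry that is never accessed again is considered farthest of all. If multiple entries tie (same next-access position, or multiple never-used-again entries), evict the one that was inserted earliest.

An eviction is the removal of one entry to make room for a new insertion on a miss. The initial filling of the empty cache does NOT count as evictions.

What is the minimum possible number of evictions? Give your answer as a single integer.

OPT (Belady) simulation (capacity=5):
  1. access 50: MISS. Cache: [50]
  2. access 50: HIT. Next use of 50: step 3. Cache: [50]
  3. access 50: HIT. Next use of 50: step 4. Cache: [50]
  4. access 50: HIT. Next use of 50: step 5. Cache: [50]
  5. access 50: HIT. Next use of 50: step 9. Cache: [50]
  6. access 7: MISS. Cache: [50 7]
  7. access 65: MISS. Cache: [50 7 65]
  8. access 61: MISS. Cache: [50 7 65 61]
  9. access 50: HIT. Next use of 50: step 12. Cache: [50 7 65 61]
  10. access 40: MISS. Cache: [50 7 65 61 40]
  11. access 40: HIT. Next use of 40: step 15. Cache: [50 7 65 61 40]
  12. access 50: HIT. Next use of 50: never. Cache: [50 7 65 61 40]
  13. access 19: MISS, evict 50 (next use: never). Cache: [7 65 61 40 19]
  14. access 98: MISS, evict 7 (next use: never). Cache: [65 61 40 19 98]
  15. access 40: HIT. Next use of 40: step 16. Cache: [65 61 40 19 98]
  16. access 40: HIT. Next use of 40: step 17. Cache: [65 61 40 19 98]
  17. access 40: HIT. Next use of 40: step 18. Cache: [65 61 40 19 98]
  18. access 40: HIT. Next use of 40: step 20. Cache: [65 61 40 19 98]
  19. access 98: HIT. Next use of 98: step 25. Cache: [65 61 40 19 98]
  20. access 40: HIT. Next use of 40: step 21. Cache: [65 61 40 19 98]
  21. access 40: HIT. Next use of 40: never. Cache: [65 61 40 19 98]
  22. access 27: MISS, evict 61 (next use: never). Cache: [65 40 19 98 27]
  23. access 27: HIT. Next use of 27: step 29. Cache: [65 40 19 98 27]
  24. access 13: MISS, evict 40 (next use: never). Cache: [65 19 98 27 13]
  25. access 98: HIT. Next use of 98: step 30. Cache: [65 19 98 27 13]
  26. access 65: HIT. Next use of 65: step 27. Cache: [65 19 98 27 13]
  27. access 65: HIT. Next use of 65: never. Cache: [65 19 98 27 13]
  28. access 95: MISS, evict 65 (next use: never). Cache: [19 98 27 13 95]
  29. access 27: HIT. Next use of 27: never. Cache: [19 98 27 13 95]
  30. access 98: HIT. Next use of 98: never. Cache: [19 98 27 13 95]
Total: 20 hits, 10 misses, 5 evictions

Answer: 5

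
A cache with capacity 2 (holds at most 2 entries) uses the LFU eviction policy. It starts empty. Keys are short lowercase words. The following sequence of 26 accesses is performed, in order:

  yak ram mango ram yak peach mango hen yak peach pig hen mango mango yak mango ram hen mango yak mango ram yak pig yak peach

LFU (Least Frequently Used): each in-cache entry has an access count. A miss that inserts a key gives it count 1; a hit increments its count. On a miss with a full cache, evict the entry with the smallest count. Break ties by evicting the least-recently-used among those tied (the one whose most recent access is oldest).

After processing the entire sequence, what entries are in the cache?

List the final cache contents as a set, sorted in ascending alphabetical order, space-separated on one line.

LFU simulation (capacity=2):
  1. access yak: MISS. Cache: [yak(c=1)]
  2. access ram: MISS. Cache: [yak(c=1) ram(c=1)]
  3. access mango: MISS, evict yak(c=1). Cache: [ram(c=1) mango(c=1)]
  4. access ram: HIT, count now 2. Cache: [mango(c=1) ram(c=2)]
  5. access yak: MISS, evict mango(c=1). Cache: [yak(c=1) ram(c=2)]
  6. access peach: MISS, evict yak(c=1). Cache: [peach(c=1) ram(c=2)]
  7. access mango: MISS, evict peach(c=1). Cache: [mango(c=1) ram(c=2)]
  8. access hen: MISS, evict mango(c=1). Cache: [hen(c=1) ram(c=2)]
  9. access yak: MISS, evict hen(c=1). Cache: [yak(c=1) ram(c=2)]
  10. access peach: MISS, evict yak(c=1). Cache: [peach(c=1) ram(c=2)]
  11. access pig: MISS, evict peach(c=1). Cache: [pig(c=1) ram(c=2)]
  12. access hen: MISS, evict pig(c=1). Cache: [hen(c=1) ram(c=2)]
  13. access mango: MISS, evict hen(c=1). Cache: [mango(c=1) ram(c=2)]
  14. access mango: HIT, count now 2. Cache: [ram(c=2) mango(c=2)]
  15. access yak: MISS, evict ram(c=2). Cache: [yak(c=1) mango(c=2)]
  16. access mango: HIT, count now 3. Cache: [yak(c=1) mango(c=3)]
  17. access ram: MISS, evict yak(c=1). Cache: [ram(c=1) mango(c=3)]
  18. access hen: MISS, evict ram(c=1). Cache: [hen(c=1) mango(c=3)]
  19. access mango: HIT, count now 4. Cache: [hen(c=1) mango(c=4)]
  20. access yak: MISS, evict hen(c=1). Cache: [yak(c=1) mango(c=4)]
  21. access mango: HIT, count now 5. Cache: [yak(c=1) mango(c=5)]
  22. access ram: MISS, evict yak(c=1). Cache: [ram(c=1) mango(c=5)]
  23. access yak: MISS, evict ram(c=1). Cache: [yak(c=1) mango(c=5)]
  24. access pig: MISS, evict yak(c=1). Cache: [pig(c=1) mango(c=5)]
  25. access yak: MISS, evict pig(c=1). Cache: [yak(c=1) mango(c=5)]
  26. access peach: MISS, evict yak(c=1). Cache: [peach(c=1) mango(c=5)]
Total: 5 hits, 21 misses, 19 evictions

Answer: mango peach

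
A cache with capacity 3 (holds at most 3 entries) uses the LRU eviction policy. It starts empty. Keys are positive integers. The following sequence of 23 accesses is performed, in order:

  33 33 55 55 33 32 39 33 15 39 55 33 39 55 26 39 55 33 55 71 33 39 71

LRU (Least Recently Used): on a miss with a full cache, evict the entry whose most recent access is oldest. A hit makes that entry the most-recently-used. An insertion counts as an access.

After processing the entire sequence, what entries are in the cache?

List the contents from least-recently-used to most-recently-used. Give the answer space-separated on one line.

Answer: 33 39 71

Derivation:
LRU simulation (capacity=3):
  1. access 33: MISS. Cache (LRU->MRU): [33]
  2. access 33: HIT. Cache (LRU->MRU): [33]
  3. access 55: MISS. Cache (LRU->MRU): [33 55]
  4. access 55: HIT. Cache (LRU->MRU): [33 55]
  5. access 33: HIT. Cache (LRU->MRU): [55 33]
  6. access 32: MISS. Cache (LRU->MRU): [55 33 32]
  7. access 39: MISS, evict 55. Cache (LRU->MRU): [33 32 39]
  8. access 33: HIT. Cache (LRU->MRU): [32 39 33]
  9. access 15: MISS, evict 32. Cache (LRU->MRU): [39 33 15]
  10. access 39: HIT. Cache (LRU->MRU): [33 15 39]
  11. access 55: MISS, evict 33. Cache (LRU->MRU): [15 39 55]
  12. access 33: MISS, evict 15. Cache (LRU->MRU): [39 55 33]
  13. access 39: HIT. Cache (LRU->MRU): [55 33 39]
  14. access 55: HIT. Cache (LRU->MRU): [33 39 55]
  15. access 26: MISS, evict 33. Cache (LRU->MRU): [39 55 26]
  16. access 39: HIT. Cache (LRU->MRU): [55 26 39]
  17. access 55: HIT. Cache (LRU->MRU): [26 39 55]
  18. access 33: MISS, evict 26. Cache (LRU->MRU): [39 55 33]
  19. access 55: HIT. Cache (LRU->MRU): [39 33 55]
  20. access 71: MISS, evict 39. Cache (LRU->MRU): [33 55 71]
  21. access 33: HIT. Cache (LRU->MRU): [55 71 33]
  22. access 39: MISS, evict 55. Cache (LRU->MRU): [71 33 39]
  23. access 71: HIT. Cache (LRU->MRU): [33 39 71]
Total: 12 hits, 11 misses, 8 evictions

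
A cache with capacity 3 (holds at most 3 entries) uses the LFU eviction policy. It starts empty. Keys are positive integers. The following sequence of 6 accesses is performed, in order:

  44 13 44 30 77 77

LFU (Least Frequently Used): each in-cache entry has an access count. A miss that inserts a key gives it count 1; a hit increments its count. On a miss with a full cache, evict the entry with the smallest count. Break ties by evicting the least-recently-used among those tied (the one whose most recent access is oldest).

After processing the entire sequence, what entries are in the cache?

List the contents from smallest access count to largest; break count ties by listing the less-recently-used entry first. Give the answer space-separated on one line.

Answer: 30 44 77

Derivation:
LFU simulation (capacity=3):
  1. access 44: MISS. Cache: [44(c=1)]
  2. access 13: MISS. Cache: [44(c=1) 13(c=1)]
  3. access 44: HIT, count now 2. Cache: [13(c=1) 44(c=2)]
  4. access 30: MISS. Cache: [13(c=1) 30(c=1) 44(c=2)]
  5. access 77: MISS, evict 13(c=1). Cache: [30(c=1) 77(c=1) 44(c=2)]
  6. access 77: HIT, count now 2. Cache: [30(c=1) 44(c=2) 77(c=2)]
Total: 2 hits, 4 misses, 1 evictions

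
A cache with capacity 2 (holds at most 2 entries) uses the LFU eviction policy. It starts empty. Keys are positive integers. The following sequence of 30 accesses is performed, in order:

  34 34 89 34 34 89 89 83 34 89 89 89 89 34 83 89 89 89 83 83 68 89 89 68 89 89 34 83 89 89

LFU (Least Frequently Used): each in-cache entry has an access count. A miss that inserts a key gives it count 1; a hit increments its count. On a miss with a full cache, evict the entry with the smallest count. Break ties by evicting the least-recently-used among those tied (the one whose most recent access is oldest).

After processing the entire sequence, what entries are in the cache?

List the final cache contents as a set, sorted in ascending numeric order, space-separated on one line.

Answer: 34 89

Derivation:
LFU simulation (capacity=2):
  1. access 34: MISS. Cache: [34(c=1)]
  2. access 34: HIT, count now 2. Cache: [34(c=2)]
  3. access 89: MISS. Cache: [89(c=1) 34(c=2)]
  4. access 34: HIT, count now 3. Cache: [89(c=1) 34(c=3)]
  5. access 34: HIT, count now 4. Cache: [89(c=1) 34(c=4)]
  6. access 89: HIT, count now 2. Cache: [89(c=2) 34(c=4)]
  7. access 89: HIT, count now 3. Cache: [89(c=3) 34(c=4)]
  8. access 83: MISS, evict 89(c=3). Cache: [83(c=1) 34(c=4)]
  9. access 34: HIT, count now 5. Cache: [83(c=1) 34(c=5)]
  10. access 89: MISS, evict 83(c=1). Cache: [89(c=1) 34(c=5)]
  11. access 89: HIT, count now 2. Cache: [89(c=2) 34(c=5)]
  12. access 89: HIT, count now 3. Cache: [89(c=3) 34(c=5)]
  13. access 89: HIT, count now 4. Cache: [89(c=4) 34(c=5)]
  14. access 34: HIT, count now 6. Cache: [89(c=4) 34(c=6)]
  15. access 83: MISS, evict 89(c=4). Cache: [83(c=1) 34(c=6)]
  16. access 89: MISS, evict 83(c=1). Cache: [89(c=1) 34(c=6)]
  17. access 89: HIT, count now 2. Cache: [89(c=2) 34(c=6)]
  18. access 89: HIT, count now 3. Cache: [89(c=3) 34(c=6)]
  19. access 83: MISS, evict 89(c=3). Cache: [83(c=1) 34(c=6)]
  20. access 83: HIT, count now 2. Cache: [83(c=2) 34(c=6)]
  21. access 68: MISS, evict 83(c=2). Cache: [68(c=1) 34(c=6)]
  22. access 89: MISS, evict 68(c=1). Cache: [89(c=1) 34(c=6)]
  23. access 89: HIT, count now 2. Cache: [89(c=2) 34(c=6)]
  24. access 68: MISS, evict 89(c=2). Cache: [68(c=1) 34(c=6)]
  25. access 89: MISS, evict 68(c=1). Cache: [89(c=1) 34(c=6)]
  26. access 89: HIT, count now 2. Cache: [89(c=2) 34(c=6)]
  27. access 34: HIT, count now 7. Cache: [89(c=2) 34(c=7)]
  28. access 83: MISS, evict 89(c=2). Cache: [83(c=1) 34(c=7)]
  29. access 89: MISS, evict 83(c=1). Cache: [89(c=1) 34(c=7)]
  30. access 89: HIT, count now 2. Cache: [89(c=2) 34(c=7)]
Total: 17 hits, 13 misses, 11 evictions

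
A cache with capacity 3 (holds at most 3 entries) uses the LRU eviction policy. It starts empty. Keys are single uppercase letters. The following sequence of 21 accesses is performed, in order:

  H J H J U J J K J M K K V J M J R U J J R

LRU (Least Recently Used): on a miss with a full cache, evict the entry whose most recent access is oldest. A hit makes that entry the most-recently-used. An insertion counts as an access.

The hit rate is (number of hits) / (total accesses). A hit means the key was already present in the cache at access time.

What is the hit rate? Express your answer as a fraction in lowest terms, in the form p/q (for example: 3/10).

LRU simulation (capacity=3):
  1. access H: MISS. Cache (LRU->MRU): [H]
  2. access J: MISS. Cache (LRU->MRU): [H J]
  3. access H: HIT. Cache (LRU->MRU): [J H]
  4. access J: HIT. Cache (LRU->MRU): [H J]
  5. access U: MISS. Cache (LRU->MRU): [H J U]
  6. access J: HIT. Cache (LRU->MRU): [H U J]
  7. access J: HIT. Cache (LRU->MRU): [H U J]
  8. access K: MISS, evict H. Cache (LRU->MRU): [U J K]
  9. access J: HIT. Cache (LRU->MRU): [U K J]
  10. access M: MISS, evict U. Cache (LRU->MRU): [K J M]
  11. access K: HIT. Cache (LRU->MRU): [J M K]
  12. access K: HIT. Cache (LRU->MRU): [J M K]
  13. access V: MISS, evict J. Cache (LRU->MRU): [M K V]
  14. access J: MISS, evict M. Cache (LRU->MRU): [K V J]
  15. access M: MISS, evict K. Cache (LRU->MRU): [V J M]
  16. access J: HIT. Cache (LRU->MRU): [V M J]
  17. access R: MISS, evict V. Cache (LRU->MRU): [M J R]
  18. access U: MISS, evict M. Cache (LRU->MRU): [J R U]
  19. access J: HIT. Cache (LRU->MRU): [R U J]
  20. access J: HIT. Cache (LRU->MRU): [R U J]
  21. access R: HIT. Cache (LRU->MRU): [U J R]
Total: 11 hits, 10 misses, 7 evictions

Hit rate = 11/21

Answer: 11/21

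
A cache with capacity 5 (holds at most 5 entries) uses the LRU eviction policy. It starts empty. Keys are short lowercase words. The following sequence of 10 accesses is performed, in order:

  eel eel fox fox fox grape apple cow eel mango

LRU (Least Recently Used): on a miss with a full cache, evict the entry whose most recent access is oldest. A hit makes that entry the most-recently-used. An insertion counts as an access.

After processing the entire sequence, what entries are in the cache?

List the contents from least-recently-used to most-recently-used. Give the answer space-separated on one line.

LRU simulation (capacity=5):
  1. access eel: MISS. Cache (LRU->MRU): [eel]
  2. access eel: HIT. Cache (LRU->MRU): [eel]
  3. access fox: MISS. Cache (LRU->MRU): [eel fox]
  4. access fox: HIT. Cache (LRU->MRU): [eel fox]
  5. access fox: HIT. Cache (LRU->MRU): [eel fox]
  6. access grape: MISS. Cache (LRU->MRU): [eel fox grape]
  7. access apple: MISS. Cache (LRU->MRU): [eel fox grape apple]
  8. access cow: MISS. Cache (LRU->MRU): [eel fox grape apple cow]
  9. access eel: HIT. Cache (LRU->MRU): [fox grape apple cow eel]
  10. access mango: MISS, evict fox. Cache (LRU->MRU): [grape apple cow eel mango]
Total: 4 hits, 6 misses, 1 evictions

Answer: grape apple cow eel mango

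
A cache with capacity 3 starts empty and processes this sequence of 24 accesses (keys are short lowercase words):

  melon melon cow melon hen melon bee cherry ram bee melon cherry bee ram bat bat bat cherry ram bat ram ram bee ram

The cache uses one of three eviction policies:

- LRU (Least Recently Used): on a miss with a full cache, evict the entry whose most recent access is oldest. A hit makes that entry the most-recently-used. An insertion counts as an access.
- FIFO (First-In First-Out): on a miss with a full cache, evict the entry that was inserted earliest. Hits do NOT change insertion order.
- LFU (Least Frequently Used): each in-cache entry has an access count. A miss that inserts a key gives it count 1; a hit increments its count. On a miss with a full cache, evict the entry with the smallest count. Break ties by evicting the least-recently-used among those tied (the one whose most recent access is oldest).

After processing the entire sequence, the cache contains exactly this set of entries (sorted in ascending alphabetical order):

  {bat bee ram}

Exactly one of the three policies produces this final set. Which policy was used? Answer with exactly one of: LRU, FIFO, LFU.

Simulating under each policy and comparing final sets:
  LRU: final set = {bat bee ram} -> MATCHES target
  FIFO: final set = {bee cherry ram} -> differs
  LFU: final set = {bat melon ram} -> differs
Only LRU produces the target set.

Answer: LRU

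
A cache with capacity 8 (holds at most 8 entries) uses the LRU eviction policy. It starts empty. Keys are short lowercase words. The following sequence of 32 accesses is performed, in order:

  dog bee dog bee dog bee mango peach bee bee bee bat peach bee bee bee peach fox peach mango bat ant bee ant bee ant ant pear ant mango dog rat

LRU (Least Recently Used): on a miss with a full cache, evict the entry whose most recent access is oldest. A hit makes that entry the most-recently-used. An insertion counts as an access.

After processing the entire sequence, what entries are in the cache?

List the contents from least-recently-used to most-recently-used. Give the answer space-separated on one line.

Answer: peach bat bee pear ant mango dog rat

Derivation:
LRU simulation (capacity=8):
  1. access dog: MISS. Cache (LRU->MRU): [dog]
  2. access bee: MISS. Cache (LRU->MRU): [dog bee]
  3. access dog: HIT. Cache (LRU->MRU): [bee dog]
  4. access bee: HIT. Cache (LRU->MRU): [dog bee]
  5. access dog: HIT. Cache (LRU->MRU): [bee dog]
  6. access bee: HIT. Cache (LRU->MRU): [dog bee]
  7. access mango: MISS. Cache (LRU->MRU): [dog bee mango]
  8. access peach: MISS. Cache (LRU->MRU): [dog bee mango peach]
  9. access bee: HIT. Cache (LRU->MRU): [dog mango peach bee]
  10. access bee: HIT. Cache (LRU->MRU): [dog mango peach bee]
  11. access bee: HIT. Cache (LRU->MRU): [dog mango peach bee]
  12. access bat: MISS. Cache (LRU->MRU): [dog mango peach bee bat]
  13. access peach: HIT. Cache (LRU->MRU): [dog mango bee bat peach]
  14. access bee: HIT. Cache (LRU->MRU): [dog mango bat peach bee]
  15. access bee: HIT. Cache (LRU->MRU): [dog mango bat peach bee]
  16. access bee: HIT. Cache (LRU->MRU): [dog mango bat peach bee]
  17. access peach: HIT. Cache (LRU->MRU): [dog mango bat bee peach]
  18. access fox: MISS. Cache (LRU->MRU): [dog mango bat bee peach fox]
  19. access peach: HIT. Cache (LRU->MRU): [dog mango bat bee fox peach]
  20. access mango: HIT. Cache (LRU->MRU): [dog bat bee fox peach mango]
  21. access bat: HIT. Cache (LRU->MRU): [dog bee fox peach mango bat]
  22. access ant: MISS. Cache (LRU->MRU): [dog bee fox peach mango bat ant]
  23. access bee: HIT. Cache (LRU->MRU): [dog fox peach mango bat ant bee]
  24. access ant: HIT. Cache (LRU->MRU): [dog fox peach mango bat bee ant]
  25. access bee: HIT. Cache (LRU->MRU): [dog fox peach mango bat ant bee]
  26. access ant: HIT. Cache (LRU->MRU): [dog fox peach mango bat bee ant]
  27. access ant: HIT. Cache (LRU->MRU): [dog fox peach mango bat bee ant]
  28. access pear: MISS. Cache (LRU->MRU): [dog fox peach mango bat bee ant pear]
  29. access ant: HIT. Cache (LRU->MRU): [dog fox peach mango bat bee pear ant]
  30. access mango: HIT. Cache (LRU->MRU): [dog fox peach bat bee pear ant mango]
  31. access dog: HIT. Cache (LRU->MRU): [fox peach bat bee pear ant mango dog]
  32. access rat: MISS, evict fox. Cache (LRU->MRU): [peach bat bee pear ant mango dog rat]
Total: 23 hits, 9 misses, 1 evictions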